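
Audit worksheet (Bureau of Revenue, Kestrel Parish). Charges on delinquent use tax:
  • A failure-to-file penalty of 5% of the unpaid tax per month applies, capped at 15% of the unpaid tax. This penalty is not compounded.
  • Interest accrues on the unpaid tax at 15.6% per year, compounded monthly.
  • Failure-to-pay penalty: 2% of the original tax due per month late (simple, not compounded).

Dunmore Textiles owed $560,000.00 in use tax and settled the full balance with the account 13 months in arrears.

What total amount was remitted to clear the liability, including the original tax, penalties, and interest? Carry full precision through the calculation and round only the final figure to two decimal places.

Failure-to-file: 13 × 5% × $560,000.00 = $364,000.00, capped at 15% × $560,000.00 = $84,000.00
Failure-to-pay penalty: 13 × 2% × $560,000.00 = $145,600.00
Interest (15.6%/yr ÷ 12 = 1.3%/month): $560,000.00 × ((1 + 0.013)^13 − 1) = $102,385.4996…
Total = $560,000.00 + $229,600.0000 + $102,385.4996… = $891,985.50

$891,985.50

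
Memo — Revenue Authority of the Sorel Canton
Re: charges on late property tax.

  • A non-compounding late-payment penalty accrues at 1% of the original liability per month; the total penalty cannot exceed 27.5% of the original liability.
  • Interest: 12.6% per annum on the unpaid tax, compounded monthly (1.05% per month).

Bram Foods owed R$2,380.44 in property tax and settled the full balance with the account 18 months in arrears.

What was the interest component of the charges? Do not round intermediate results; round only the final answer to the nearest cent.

Interest: R$2,380.44 × ((1 + 0.0105)^18 − 1) = R$2,380.44 × 0.2068512… = R$492.3968…

R$492.40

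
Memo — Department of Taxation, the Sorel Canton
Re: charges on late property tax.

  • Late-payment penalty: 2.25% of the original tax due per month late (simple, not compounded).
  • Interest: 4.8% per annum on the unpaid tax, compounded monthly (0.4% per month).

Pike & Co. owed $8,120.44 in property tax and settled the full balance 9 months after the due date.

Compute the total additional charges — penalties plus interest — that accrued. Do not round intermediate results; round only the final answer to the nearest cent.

$1,941.45

Late-payment penalty = 2.25% × $8,120.44 × 9 mo = $1,644.39…
Interest: $8,120.44 × ((1 + 0.004)^9 − 1) = $8,120.44 × 0.0365814… = $297.0571…
Penalties + interest = $1,644.3891 + $297.0571… = $1,941.45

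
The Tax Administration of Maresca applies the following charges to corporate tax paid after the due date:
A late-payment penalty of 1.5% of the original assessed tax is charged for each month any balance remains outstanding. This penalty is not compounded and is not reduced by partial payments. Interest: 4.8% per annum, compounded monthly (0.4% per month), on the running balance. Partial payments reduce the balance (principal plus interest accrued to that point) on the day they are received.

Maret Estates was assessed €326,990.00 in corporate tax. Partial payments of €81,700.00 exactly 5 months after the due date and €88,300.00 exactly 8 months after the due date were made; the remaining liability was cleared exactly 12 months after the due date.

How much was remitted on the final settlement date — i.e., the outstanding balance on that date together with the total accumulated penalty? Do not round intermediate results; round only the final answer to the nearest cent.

€228,157.13

Balance at month 5: €326,990.0000 × (1 + 0.004)^5 = €333,582.3281…
After €81,700.00 payment: €333,582.3281… − €81,700.00 = €251,882.3281…
Balance at month 8: €251,882.3281… × (1 + 0.004)^3 = €254,917.0225…
After €88,300.00 payment: €254,917.0225… − €88,300.00 = €166,617.0225…
Balance at month 12: €166,617.0225… × (1 + 0.004)^4 = €169,298.9328…
Penalty: 12 × 1.5% × €326,990.00 = €58,858.20
Final settlement = outstanding balance + penalty = €169,298.9328… + €58,858.20 = €228,157.13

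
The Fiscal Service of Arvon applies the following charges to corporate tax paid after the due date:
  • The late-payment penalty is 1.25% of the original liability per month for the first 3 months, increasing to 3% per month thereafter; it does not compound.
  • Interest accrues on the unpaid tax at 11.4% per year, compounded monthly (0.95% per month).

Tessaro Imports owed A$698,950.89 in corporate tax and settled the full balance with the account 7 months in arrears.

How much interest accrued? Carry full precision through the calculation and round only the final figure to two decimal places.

A$47,826.10

Interest: A$698,950.89 × ((1 + 0.0095)^7 − 1) = A$698,950.89 × 0.0684255… = A$47,826.0955…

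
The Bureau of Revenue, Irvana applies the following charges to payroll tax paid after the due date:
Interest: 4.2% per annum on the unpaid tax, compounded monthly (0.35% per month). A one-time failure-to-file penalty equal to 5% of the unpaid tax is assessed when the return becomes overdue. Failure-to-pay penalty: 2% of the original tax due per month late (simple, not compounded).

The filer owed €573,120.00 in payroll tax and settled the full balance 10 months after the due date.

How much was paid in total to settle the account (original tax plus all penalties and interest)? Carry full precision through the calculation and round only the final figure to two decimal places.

Failure-to-file penalty: 5% × €573,120.00 = €28,656.00
Failure-to-pay penalty = 2% × €573,120.00 × 10 mo = €114,624.00
Interest: €573,120.00 × ((1 + 0.0035)^10 − 1) = €573,120.00 × 0.0355564… = €20,378.0992…
Total = €573,120.00 + €143,280.0000 + €20,378.0992… = €736,778.10

€736,778.10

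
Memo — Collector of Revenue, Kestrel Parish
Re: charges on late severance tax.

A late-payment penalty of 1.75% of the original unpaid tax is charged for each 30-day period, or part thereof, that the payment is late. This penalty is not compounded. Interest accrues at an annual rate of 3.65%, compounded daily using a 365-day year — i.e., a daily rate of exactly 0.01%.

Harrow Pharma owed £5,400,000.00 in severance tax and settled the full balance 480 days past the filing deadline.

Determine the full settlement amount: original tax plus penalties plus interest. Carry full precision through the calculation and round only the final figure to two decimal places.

Penalty periods: ⌈480/30⌉ = 16; penalty = 16 × 1.75% × £5,400,000.00 = £1,512,000.00
Interest: £5,400,000.00 × ((1 + 0.0001)^480 − 1) = £5,400,000.00 × 0.04916814… = £265,507.9424…
Total = £5,400,000.00 + £1,512,000.0000 + £265,507.9424… = £7,177,507.94

£7,177,507.94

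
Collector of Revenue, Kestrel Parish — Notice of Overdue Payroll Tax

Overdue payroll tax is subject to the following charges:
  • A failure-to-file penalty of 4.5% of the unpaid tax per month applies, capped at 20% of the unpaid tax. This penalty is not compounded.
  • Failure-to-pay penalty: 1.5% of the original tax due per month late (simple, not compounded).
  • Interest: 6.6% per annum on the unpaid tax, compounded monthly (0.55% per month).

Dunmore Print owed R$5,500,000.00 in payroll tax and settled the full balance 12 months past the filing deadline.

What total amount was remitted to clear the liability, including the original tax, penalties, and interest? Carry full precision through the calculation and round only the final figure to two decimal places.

R$7,964,184.58

Failure-to-file: 12 × 4.5% × R$5,500,000.00 = R$2,970,000.00, capped at 20% × R$5,500,000.00 = R$1,100,000.00
Failure-to-pay penalty: 12 × 1.5% × R$5,500,000.00 = R$990,000.00
Interest: R$5,500,000.00 × ((1 + 0.0055)^12 − 1) = R$5,500,000.00 × 0.0680336… = R$374,184.5771…
Total = R$5,500,000.00 + R$2,090,000.0000 + R$374,184.5771… = R$7,964,184.58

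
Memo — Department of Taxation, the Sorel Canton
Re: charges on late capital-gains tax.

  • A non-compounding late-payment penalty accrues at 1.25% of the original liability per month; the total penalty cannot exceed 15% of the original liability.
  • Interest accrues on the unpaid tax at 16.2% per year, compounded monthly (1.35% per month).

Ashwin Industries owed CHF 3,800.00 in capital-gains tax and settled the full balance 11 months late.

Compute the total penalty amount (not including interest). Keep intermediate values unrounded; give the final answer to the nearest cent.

Penalty: 11 × 1.25% × CHF 3,800.00 = CHF 522.50 (below the 15% cap of CHF 570.00)

CHF 522.50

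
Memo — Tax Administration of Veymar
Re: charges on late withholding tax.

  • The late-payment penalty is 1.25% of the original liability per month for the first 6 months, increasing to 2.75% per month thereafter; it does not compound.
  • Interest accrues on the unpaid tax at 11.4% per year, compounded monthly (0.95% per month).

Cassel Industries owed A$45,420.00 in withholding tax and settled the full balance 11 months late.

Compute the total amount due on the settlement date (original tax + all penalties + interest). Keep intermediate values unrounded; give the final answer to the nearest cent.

Penalty, months 1–6: 6 × 1.25% × A$45,420.00 = A$3,406.50
Penalty, months 7–11: 5 × 2.75% × A$45,420.00 = A$6,245.25
Interest: A$45,420.00 × ((1 + 0.0095)^11 − 1) = A$45,420.00 × 0.1096079… = A$4,978.3927…
Total = A$45,420.00 + A$9,651.7500 + A$4,978.3927… = A$60,050.14

A$60,050.14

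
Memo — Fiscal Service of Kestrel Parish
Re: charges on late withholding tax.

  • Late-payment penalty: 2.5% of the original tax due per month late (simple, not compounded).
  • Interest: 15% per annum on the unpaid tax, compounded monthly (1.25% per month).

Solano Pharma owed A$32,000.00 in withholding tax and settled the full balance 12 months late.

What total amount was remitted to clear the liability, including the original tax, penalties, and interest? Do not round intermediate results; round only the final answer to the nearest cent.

Late-payment penalty = 2.5% × A$32,000.00 × 12 mo = A$9,600.00
Interest: A$32,000.00 × ((1 + 0.0125)^12 − 1) = A$32,000.00 × 0.1607545… = A$5,144.1446…
Total = A$32,000.00 + A$9,600.0000 + A$5,144.1446… = A$46,744.14

A$46,744.14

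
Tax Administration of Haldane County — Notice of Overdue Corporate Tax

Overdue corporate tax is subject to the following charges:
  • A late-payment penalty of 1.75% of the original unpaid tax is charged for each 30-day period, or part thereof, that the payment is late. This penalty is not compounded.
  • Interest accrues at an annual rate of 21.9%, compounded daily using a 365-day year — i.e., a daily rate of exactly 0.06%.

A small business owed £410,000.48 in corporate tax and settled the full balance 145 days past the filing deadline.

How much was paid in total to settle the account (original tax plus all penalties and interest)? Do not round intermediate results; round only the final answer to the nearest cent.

£483,131.54

Penalty periods: ⌈145/30⌉ = 5; penalty = 5 × 1.75% × £410,000.48 = £35,875.04…
Interest: £410,000.48 × ((1 + 0.0006)^145 − 1) = £410,000.48 × 0.09086822… = £37,256.0134…
Total = £410,000.48 + £35,875.0420 + £37,256.0134… = £483,131.54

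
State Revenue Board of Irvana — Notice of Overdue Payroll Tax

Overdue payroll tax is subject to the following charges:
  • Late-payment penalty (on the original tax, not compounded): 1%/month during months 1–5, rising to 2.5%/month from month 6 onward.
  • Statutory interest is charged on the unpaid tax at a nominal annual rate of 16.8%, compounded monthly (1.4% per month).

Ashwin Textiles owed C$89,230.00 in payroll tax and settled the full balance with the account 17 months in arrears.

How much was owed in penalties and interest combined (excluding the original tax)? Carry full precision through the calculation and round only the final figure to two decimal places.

Penalty, months 1–5: 5 × 1% × C$89,230.00 = C$4,461.50
Penalty, months 6–17: 12 × 2.5% × C$89,230.00 = C$26,769.00
Interest: C$89,230.00 × ((1 + 0.014)^17 − 1) = C$89,230.00 × 0.2666168… = C$23,790.2147…
Penalties + interest = C$31,230.5000 + C$23,790.2147… = C$55,020.71

C$55,020.71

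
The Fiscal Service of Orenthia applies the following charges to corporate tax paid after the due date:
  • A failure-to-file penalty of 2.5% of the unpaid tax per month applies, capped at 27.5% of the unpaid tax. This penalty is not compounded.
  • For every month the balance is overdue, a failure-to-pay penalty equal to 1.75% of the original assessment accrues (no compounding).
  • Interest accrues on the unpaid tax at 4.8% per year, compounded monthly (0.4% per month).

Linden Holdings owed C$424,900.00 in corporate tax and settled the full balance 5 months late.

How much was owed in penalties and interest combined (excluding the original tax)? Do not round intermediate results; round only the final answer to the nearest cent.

C$98,857.51

Failure-to-file: 5 × 2.5% × C$424,900.00 = C$53,112.50 (under the 27.5% cap)
Failure-to-pay penalty: 5 × 1.75% × C$424,900.00 = C$37,178.75
Interest: C$424,900.00 × ((1 + 0.004)^5 − 1) = C$424,900.00 × 0.0201606… = C$8,566.2565…
Penalties + interest = C$90,291.2500 + C$8,566.2565… = C$98,857.51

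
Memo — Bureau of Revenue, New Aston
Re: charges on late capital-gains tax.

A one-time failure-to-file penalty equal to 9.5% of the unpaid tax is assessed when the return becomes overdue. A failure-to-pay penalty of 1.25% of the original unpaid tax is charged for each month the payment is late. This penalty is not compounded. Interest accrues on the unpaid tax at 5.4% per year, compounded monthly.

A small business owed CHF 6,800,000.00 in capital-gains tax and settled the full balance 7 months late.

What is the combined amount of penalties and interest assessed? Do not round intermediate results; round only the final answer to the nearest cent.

CHF 1,458,113.49

Failure-to-file penalty: 9.5% × CHF 6,800,000.00 = CHF 646,000.00
Failure-to-pay penalty: 7 × 1.25% × CHF 6,800,000.00 = CHF 595,000.00
Interest (5.4%/yr ÷ 12 = 0.45%/month): CHF 6,800,000.00 × ((1 + 0.0045)^7 − 1) = CHF 217,113.4856…
Penalties + interest = CHF 1,241,000.0000 + CHF 217,113.4856… = CHF 1,458,113.49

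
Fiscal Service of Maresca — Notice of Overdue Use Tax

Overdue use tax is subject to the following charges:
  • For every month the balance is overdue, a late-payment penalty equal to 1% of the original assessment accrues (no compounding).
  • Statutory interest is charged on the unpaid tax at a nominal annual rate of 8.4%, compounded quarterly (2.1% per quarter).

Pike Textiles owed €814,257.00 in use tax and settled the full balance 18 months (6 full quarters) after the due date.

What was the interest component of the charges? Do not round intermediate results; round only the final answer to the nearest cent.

€108,135.90

Interest: €814,257.00 × ((1 + 0.021)^6 − 1) = €814,257.00 × 0.1328032… = €108,135.9041…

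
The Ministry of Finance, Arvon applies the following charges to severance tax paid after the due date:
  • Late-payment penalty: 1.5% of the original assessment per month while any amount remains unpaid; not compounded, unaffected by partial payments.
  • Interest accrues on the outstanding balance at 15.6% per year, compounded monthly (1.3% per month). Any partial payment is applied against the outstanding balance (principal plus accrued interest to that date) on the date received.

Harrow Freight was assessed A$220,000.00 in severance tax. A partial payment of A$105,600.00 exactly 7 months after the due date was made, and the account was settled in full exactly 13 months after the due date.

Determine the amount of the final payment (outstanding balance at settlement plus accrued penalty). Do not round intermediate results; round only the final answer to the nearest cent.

Balance at month 7: A$220,000.0000 × (1 + 0.013)^7 = A$240,817.9185…
After A$105,600.00 payment: A$240,817.9185… − A$105,600.00 = A$135,217.9185…
Balance at month 13: A$135,217.9185… × (1 + 0.013)^6 = A$146,113.6933…
Penalty: 13 × 1.5% × A$220,000.00 = A$42,900.00
Final settlement = outstanding balance + penalty = A$146,113.6933… + A$42,900.00 = A$189,013.69

A$189,013.69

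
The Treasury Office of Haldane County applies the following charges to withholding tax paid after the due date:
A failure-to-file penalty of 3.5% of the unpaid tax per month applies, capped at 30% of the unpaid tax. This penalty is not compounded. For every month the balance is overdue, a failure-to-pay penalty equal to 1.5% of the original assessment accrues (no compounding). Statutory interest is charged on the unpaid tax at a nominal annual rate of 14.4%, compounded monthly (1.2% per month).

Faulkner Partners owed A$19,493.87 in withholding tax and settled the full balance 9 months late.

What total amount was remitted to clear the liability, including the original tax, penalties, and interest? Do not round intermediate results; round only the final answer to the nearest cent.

Failure-to-file: 9 × 3.5% × A$19,493.87 = A$6,140.57…, capped at 30% × A$19,493.87 = A$5,848.16…
Failure-to-pay penalty = 1.5% × A$19,493.87 × 9 mo = A$2,631.67…
Interest: A$19,493.87 × ((1 + 0.012)^9 − 1) = A$19,493.87 × 0.1133318… = A$2,209.2753…
Total = A$19,493.87 + A$8,479.8335… + A$2,209.2753… = A$30,182.98

A$30,182.98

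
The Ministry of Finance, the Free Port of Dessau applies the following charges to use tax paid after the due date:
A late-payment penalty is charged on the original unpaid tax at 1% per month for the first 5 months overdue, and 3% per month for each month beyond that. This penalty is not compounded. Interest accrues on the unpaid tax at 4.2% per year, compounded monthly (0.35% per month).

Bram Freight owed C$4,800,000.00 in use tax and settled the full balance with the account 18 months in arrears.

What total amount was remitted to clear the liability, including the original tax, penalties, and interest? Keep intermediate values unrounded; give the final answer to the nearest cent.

C$7,223,566.56

Penalty, months 1–5: 5 × 1% × C$4,800,000.00 = C$240,000.00
Penalty, months 6–18: 13 × 3% × C$4,800,000.00 = C$1,872,000.00
Interest: C$4,800,000.00 × ((1 + 0.0035)^18 − 1) = C$4,800,000.00 × 0.0649097… = C$311,566.5587…
Total = C$4,800,000.00 + C$2,112,000.0000 + C$311,566.5587… = C$7,223,566.56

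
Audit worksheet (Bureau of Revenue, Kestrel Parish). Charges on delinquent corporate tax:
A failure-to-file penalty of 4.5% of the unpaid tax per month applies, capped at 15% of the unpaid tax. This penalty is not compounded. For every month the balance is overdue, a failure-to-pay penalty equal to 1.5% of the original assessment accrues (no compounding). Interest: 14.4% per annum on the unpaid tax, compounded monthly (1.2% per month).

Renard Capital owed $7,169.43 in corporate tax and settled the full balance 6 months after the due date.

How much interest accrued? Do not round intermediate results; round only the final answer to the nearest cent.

$531.93

Interest: $7,169.43 × ((1 + 0.012)^6 − 1) = $7,169.43 × 0.0741949… = $531.9349…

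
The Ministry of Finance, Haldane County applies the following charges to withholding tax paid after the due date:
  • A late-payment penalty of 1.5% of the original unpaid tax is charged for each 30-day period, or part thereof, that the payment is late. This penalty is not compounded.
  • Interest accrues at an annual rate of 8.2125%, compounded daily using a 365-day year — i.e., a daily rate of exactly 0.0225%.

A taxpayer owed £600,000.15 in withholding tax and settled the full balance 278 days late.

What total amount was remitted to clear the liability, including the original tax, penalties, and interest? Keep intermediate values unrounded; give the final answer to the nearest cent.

Penalty periods: ⌈278/30⌉ = 10; penalty = 10 × 1.5% × £600,000.15 = £90,000.02…
Interest: £600,000.15 × ((1 + 0.000225)^278 − 1) = £600,000.15 × 0.06454020… = £38,724.1267…
Total = £600,000.15 + £90,000.0225 + £38,724.1267… = £728,724.30

£728,724.30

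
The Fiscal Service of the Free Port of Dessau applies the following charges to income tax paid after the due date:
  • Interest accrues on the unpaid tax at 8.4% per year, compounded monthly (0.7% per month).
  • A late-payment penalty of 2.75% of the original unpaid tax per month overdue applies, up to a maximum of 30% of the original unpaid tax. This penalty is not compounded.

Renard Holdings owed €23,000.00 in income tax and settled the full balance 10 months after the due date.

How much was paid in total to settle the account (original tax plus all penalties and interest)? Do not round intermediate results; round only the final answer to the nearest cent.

€30,986.67

Penalty: 10 × 2.75% × €23,000.00 = €6,325.00 (below the 30% cap of €6,900.00)
Interest: €23,000.00 × ((1 + 0.007)^10 − 1) = €23,000.00 × 0.0722467… = €1,661.6734…
Total = €23,000.00 + €6,325.0000 + €1,661.6734… = €30,986.67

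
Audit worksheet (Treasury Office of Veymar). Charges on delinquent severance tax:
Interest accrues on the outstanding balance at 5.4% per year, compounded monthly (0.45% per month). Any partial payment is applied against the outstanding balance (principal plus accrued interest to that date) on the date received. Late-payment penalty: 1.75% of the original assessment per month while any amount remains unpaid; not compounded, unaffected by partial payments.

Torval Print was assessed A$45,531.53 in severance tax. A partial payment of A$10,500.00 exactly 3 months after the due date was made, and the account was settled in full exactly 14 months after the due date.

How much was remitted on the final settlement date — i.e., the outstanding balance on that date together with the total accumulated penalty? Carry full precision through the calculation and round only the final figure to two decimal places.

Balance at month 3: A$45,531.5300 × (1 + 0.0045)^3 = A$46,148.9758…
After A$10,500.00 payment: A$46,148.9758… − A$10,500.00 = A$35,648.9758…
Balance at month 14: A$35,648.9758… × (1 + 0.0045)^11 = A$37,453.8451…
Penalty: 14 × 1.75% × A$45,531.53 = A$11,155.22…
Final settlement = outstanding balance + penalty = A$37,453.8451… + A$11,155.22… = A$48,609.07

A$48,609.07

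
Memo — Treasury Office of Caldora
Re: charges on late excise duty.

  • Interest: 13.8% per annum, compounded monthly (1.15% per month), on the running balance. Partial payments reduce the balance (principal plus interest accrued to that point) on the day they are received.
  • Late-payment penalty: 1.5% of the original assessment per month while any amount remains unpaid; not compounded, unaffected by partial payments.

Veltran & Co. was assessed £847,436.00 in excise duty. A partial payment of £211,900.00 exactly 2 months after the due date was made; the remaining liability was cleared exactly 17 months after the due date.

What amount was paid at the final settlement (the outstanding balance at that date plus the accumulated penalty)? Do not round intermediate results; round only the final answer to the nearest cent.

Balance at month 2: £847,436.0000 × (1 + 0.0115)^2 = £867,039.1014…
After £211,900.00 payment: £867,039.1014… − £211,900.00 = £655,139.1014…
Balance at month 17: £655,139.1014… × (1 + 0.0115)^15 = £777,717.4209…
Penalty: 17 × 1.5% × £847,436.00 = £216,096.18
Final settlement = outstanding balance + penalty = £777,717.4209… + £216,096.18 = £993,813.60

£993,813.60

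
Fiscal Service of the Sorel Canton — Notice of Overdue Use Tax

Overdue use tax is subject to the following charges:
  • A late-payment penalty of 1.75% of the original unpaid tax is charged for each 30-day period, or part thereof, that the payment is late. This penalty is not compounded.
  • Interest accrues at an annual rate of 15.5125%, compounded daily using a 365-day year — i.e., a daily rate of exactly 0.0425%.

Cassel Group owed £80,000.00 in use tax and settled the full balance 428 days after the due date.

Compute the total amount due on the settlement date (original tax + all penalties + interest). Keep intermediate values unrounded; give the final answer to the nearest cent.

Penalty periods: ⌈428/30⌉ = 15; penalty = 15 × 1.75% × £80,000.00 = £21,000.00
Interest: £80,000.00 × ((1 + 0.000425)^428 − 1) = £80,000.00 × 0.19944789… = £15,955.8310…
Total = £80,000.00 + £21,000.0000 + £15,955.8310… = £116,955.83

£116,955.83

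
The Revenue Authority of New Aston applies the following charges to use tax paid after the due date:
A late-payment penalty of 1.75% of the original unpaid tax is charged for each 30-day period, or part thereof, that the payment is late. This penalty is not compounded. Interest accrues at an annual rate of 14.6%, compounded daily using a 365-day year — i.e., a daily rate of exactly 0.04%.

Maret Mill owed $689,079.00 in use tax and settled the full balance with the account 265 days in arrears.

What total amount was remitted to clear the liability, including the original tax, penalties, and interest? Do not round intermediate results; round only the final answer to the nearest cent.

$874,646.81

Penalty periods: ⌈265/30⌉ = 9; penalty = 9 × 1.75% × $689,079.00 = $108,529.94…
Interest: $689,079.00 × ((1 + 0.0004)^265 − 1) = $689,079.00 × 0.11179831… = $77,037.8693…
Total = $689,079.00 + $108,529.9425 + $77,037.8693… = $874,646.81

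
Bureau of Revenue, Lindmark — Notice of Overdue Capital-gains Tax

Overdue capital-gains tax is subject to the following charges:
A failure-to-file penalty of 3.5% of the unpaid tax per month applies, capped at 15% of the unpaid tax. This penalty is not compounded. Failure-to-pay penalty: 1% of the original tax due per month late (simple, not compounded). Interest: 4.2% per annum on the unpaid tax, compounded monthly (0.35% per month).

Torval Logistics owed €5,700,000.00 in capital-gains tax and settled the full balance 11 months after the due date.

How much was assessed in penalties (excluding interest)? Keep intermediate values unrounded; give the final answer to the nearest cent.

€1,482,000.00

Failure-to-file: 11 × 3.5% × €5,700,000.00 = €2,194,500.00, capped at 15% × €5,700,000.00 = €855,000.00
Failure-to-pay penalty = 1% × €5,700,000.00 × 11 mo = €627,000.00
Total penalty = €855,000.00 + €627,000.00 = €1,482,000.00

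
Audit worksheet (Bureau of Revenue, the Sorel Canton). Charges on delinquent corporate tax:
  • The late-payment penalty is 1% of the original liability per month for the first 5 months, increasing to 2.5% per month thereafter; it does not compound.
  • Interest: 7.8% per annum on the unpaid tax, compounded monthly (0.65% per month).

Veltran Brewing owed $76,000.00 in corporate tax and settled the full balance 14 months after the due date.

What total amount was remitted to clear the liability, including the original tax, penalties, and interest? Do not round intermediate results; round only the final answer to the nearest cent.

Penalty, months 1–5: 5 × 1% × $76,000.00 = $3,800.00
Penalty, months 6–14: 9 × 2.5% × $76,000.00 = $17,100.00
Interest: $76,000.00 × ((1 + 0.0065)^14 − 1) = $76,000.00 × 0.0949465… = $7,215.9358…
Total = $76,000.00 + $20,900.0000 + $7,215.9358… = $104,115.94

$104,115.94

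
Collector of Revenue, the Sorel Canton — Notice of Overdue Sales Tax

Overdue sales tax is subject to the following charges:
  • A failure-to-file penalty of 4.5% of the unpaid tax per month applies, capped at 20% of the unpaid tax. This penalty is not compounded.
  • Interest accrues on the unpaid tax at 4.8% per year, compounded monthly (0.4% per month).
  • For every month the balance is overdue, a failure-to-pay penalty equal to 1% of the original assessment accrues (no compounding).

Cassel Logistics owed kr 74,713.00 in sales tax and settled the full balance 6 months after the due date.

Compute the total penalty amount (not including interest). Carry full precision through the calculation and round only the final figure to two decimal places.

Failure-to-file: 6 × 4.5% × kr 74,713.00 = kr 20,172.51, capped at 20% × kr 74,713.00 = kr 14,942.60
Failure-to-pay penalty: 6 × 1% × kr 74,713.00 = kr 4,482.78
Total penalty = kr 14,942.60 + kr 4,482.78 = kr 19,425.38

kr 19,425.38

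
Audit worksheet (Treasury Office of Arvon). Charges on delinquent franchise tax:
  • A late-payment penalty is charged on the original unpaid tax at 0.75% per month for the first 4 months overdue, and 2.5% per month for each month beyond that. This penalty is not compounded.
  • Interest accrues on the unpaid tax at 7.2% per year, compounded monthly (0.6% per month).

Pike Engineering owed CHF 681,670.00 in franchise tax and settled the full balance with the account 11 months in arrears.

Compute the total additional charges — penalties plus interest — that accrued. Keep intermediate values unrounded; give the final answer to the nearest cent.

Penalty, months 1–4: 4 × 0.75% × CHF 681,670.00 = CHF 20,450.10
Penalty, months 5–11: 7 × 2.5% × CHF 681,670.00 = CHF 119,292.25
Interest: CHF 681,670.00 × ((1 + 0.006)^11 − 1) = CHF 681,670.00 × 0.0680161… = CHF 46,364.5153…
Penalties + interest = CHF 139,742.3500 + CHF 46,364.5153… = CHF 186,106.87

CHF 186,106.87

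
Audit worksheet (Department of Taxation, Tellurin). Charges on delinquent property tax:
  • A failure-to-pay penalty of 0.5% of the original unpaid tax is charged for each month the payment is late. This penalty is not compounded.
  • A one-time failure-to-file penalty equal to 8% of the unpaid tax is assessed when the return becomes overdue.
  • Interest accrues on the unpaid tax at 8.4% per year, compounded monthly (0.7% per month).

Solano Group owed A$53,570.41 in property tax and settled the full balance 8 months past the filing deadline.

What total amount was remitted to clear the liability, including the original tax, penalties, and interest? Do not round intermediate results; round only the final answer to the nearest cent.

Failure-to-file penalty: 8% × A$53,570.41 = A$4,285.63…
Failure-to-pay penalty: 8 × 0.5% × A$53,570.41 = A$2,142.82…
Interest: A$53,570.41 × ((1 + 0.007)^8 − 1) = A$53,570.41 × 0.0573914… = A$3,074.4796…
Total = A$53,570.41 + A$6,428.4492 + A$3,074.4796… = A$63,073.34

A$63,073.34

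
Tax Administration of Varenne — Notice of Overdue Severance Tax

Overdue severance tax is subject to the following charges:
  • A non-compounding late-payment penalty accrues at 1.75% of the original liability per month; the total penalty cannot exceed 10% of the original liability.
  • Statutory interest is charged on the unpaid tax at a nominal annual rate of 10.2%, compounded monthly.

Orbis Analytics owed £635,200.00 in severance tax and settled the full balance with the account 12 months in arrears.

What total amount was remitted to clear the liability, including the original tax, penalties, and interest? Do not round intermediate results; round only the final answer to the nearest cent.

Penalty (uncapped): 12 × 1.75% × £635,200.00 = £133,392.00; cap = 10% × £635,200.00 = £63,520.00 → penalty = £63,520.00
Interest (10.2%/yr ÷ 12 = 0.85%/month): £635,200.00 × ((1 + 0.0085)^12 − 1) = £67,906.8353…
Total = £635,200.00 + £63,520.0000 + £67,906.8353… = £766,626.84

£766,626.84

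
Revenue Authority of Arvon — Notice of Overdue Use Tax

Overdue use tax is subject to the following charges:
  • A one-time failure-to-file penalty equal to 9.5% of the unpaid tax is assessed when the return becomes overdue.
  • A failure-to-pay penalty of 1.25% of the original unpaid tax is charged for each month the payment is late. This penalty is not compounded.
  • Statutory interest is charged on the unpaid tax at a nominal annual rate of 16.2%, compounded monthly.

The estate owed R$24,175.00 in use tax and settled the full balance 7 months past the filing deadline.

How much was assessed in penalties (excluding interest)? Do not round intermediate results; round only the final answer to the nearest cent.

R$4,411.94

Failure-to-file penalty: 9.5% × R$24,175.00 = R$2,296.63…
Failure-to-pay penalty = 1.25% × R$24,175.00 × 7 mo = R$2,115.31…
Total penalty = R$2,296.63… + R$2,115.31… = R$4,411.94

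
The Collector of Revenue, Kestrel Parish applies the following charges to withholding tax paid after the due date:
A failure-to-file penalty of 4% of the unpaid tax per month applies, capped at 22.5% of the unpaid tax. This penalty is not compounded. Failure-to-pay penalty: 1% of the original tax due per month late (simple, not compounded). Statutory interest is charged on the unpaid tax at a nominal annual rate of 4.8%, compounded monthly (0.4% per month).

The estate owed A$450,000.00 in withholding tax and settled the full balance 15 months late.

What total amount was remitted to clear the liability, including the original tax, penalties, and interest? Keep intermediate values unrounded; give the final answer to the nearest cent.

A$646,519.26

Failure-to-file: 15 × 4% × A$450,000.00 = A$270,000.00, capped at 22.5% × A$450,000.00 = A$101,250.00
Failure-to-pay penalty = 1% × A$450,000.00 × 15 mo = A$67,500.00
Interest: A$450,000.00 × ((1 + 0.004)^15 − 1) = A$450,000.00 × 0.0617095… = A$27,769.2626…
Total = A$450,000.00 + A$168,750.0000 + A$27,769.2626… = A$646,519.26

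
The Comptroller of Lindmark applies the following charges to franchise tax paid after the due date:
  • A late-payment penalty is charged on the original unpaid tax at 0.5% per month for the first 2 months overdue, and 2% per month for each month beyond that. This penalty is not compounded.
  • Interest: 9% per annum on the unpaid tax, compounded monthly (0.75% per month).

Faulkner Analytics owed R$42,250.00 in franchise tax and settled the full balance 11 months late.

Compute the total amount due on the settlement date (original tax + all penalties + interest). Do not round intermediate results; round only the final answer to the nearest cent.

Penalty, months 1–2: 2 × 0.5% × R$42,250.00 = R$422.50
Penalty, months 3–11: 9 × 2% × R$42,250.00 = R$7,605.00
Interest: R$42,250.00 × ((1 + 0.0075)^11 − 1) = R$42,250.00 × 0.0856644… = R$3,619.3215…
Total = R$42,250.00 + R$8,027.5000 + R$3,619.3215… = R$53,896.82

R$53,896.82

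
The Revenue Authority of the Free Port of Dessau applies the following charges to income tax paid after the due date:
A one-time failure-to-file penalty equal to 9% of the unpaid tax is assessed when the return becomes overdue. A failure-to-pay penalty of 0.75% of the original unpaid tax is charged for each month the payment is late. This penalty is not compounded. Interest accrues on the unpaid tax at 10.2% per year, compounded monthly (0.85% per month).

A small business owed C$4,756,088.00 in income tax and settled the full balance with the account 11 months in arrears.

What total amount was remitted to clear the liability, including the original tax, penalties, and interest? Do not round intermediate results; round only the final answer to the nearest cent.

Failure-to-file penalty: 9% × C$4,756,088.00 = C$428,047.92
Failure-to-pay penalty: 11 × 0.75% × C$4,756,088.00 = C$392,377.26
Interest: C$4,756,088.00 × ((1 + 0.0085)^11 − 1) = C$4,756,088.00 × 0.0975768… = C$464,083.9613…
Total = C$4,756,088.00 + C$820,425.1800 + C$464,083.9613… = C$6,040,597.14

C$6,040,597.14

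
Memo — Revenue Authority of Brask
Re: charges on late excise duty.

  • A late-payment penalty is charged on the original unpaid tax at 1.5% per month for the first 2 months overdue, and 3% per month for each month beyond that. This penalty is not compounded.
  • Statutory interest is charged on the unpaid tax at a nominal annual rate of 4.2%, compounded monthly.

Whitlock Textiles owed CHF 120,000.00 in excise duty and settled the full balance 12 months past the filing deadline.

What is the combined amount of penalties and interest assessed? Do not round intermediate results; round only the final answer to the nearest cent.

Penalty, months 1–2: 2 × 1.5% × CHF 120,000.00 = CHF 3,600.00
Penalty, months 3–12: 10 × 3% × CHF 120,000.00 = CHF 36,000.00
Interest (4.2%/yr ÷ 12 = 0.35%/month): CHF 120,000.00 × ((1 + 0.0035)^12 − 1) = CHF 5,138.1609…
Penalties + interest = CHF 39,600.0000 + CHF 5,138.1609… = CHF 44,738.16

CHF 44,738.16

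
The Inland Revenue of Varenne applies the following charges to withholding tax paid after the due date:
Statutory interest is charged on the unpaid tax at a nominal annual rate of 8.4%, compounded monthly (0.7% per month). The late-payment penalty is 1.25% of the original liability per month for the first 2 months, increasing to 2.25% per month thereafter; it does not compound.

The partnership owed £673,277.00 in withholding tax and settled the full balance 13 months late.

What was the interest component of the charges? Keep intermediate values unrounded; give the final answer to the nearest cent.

Interest: £673,277.00 × ((1 + 0.007)^13 − 1) = £673,277.00 × 0.0949218… = £63,908.6893…

£63,908.69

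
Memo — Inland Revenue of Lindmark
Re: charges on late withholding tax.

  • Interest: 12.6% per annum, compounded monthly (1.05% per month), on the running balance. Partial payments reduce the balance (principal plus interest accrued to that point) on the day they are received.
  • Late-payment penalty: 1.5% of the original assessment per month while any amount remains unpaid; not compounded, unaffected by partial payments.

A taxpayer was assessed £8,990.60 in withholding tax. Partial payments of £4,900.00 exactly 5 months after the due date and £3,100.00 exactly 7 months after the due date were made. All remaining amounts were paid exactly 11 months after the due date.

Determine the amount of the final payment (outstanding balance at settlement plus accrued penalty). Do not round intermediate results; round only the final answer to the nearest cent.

£3,119.55

Balance at month 5: £8,990.6000 × (1 + 0.0105)^5 = £9,472.6233…
After £4,900.00 payment: £9,472.6233… − £4,900.00 = £4,572.6233…
Balance at month 7: £4,572.6233… × (1 + 0.0105)^2 = £4,669.1525…
After £3,100.00 payment: £4,669.1525… − £3,100.00 = £1,569.1525…
Balance at month 11: £1,569.1525… × (1 + 0.0105)^4 = £1,636.1022…
Penalty: 11 × 1.5% × £8,990.60 = £1,483.45…
Final settlement = outstanding balance + penalty = £1,636.1022… + £1,483.45… = £3,119.55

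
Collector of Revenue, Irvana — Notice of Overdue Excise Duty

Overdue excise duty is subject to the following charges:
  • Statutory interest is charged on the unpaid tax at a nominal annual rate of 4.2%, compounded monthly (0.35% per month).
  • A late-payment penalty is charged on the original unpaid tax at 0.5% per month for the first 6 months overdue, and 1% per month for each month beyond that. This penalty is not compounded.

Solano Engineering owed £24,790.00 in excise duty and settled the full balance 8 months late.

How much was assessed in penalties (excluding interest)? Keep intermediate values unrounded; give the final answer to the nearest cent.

Penalty, months 1–6: 6 × 0.5% × £24,790.00 = £743.70
Penalty, months 7–8: 2 × 1% × £24,790.00 = £495.80
Total penalty = £743.70 + £495.80 = £1,239.50

£1,239.50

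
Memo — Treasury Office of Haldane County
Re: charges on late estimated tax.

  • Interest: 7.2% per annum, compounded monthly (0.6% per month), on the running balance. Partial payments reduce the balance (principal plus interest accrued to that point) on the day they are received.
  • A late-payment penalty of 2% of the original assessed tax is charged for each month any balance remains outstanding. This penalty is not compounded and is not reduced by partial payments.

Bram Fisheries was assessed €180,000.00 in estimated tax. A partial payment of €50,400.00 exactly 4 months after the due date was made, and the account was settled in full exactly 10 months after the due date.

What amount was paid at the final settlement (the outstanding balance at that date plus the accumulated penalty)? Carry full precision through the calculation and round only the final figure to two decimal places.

€174,854.48

Balance at month 4: €180,000.0000 × (1 + 0.006)^4 = €184,359.0358…
After €50,400.00 payment: €184,359.0358… − €50,400.00 = €133,959.0358…
Balance at month 10: €133,959.0358… × (1 + 0.006)^6 = €138,854.4802…
Penalty: 10 × 2% × €180,000.00 = €36,000.00
Final settlement = outstanding balance + penalty = €138,854.4802… + €36,000.00 = €174,854.48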